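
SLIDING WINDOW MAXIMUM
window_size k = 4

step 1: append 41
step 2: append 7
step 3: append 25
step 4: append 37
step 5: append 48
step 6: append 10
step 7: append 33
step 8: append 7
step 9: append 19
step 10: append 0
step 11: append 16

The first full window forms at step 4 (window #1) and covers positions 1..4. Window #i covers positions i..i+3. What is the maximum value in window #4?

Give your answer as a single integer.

Answer: 48

Derivation:
step 1: append 41 -> window=[41] (not full yet)
step 2: append 7 -> window=[41, 7] (not full yet)
step 3: append 25 -> window=[41, 7, 25] (not full yet)
step 4: append 37 -> window=[41, 7, 25, 37] -> max=41
step 5: append 48 -> window=[7, 25, 37, 48] -> max=48
step 6: append 10 -> window=[25, 37, 48, 10] -> max=48
step 7: append 33 -> window=[37, 48, 10, 33] -> max=48
Window #4 max = 48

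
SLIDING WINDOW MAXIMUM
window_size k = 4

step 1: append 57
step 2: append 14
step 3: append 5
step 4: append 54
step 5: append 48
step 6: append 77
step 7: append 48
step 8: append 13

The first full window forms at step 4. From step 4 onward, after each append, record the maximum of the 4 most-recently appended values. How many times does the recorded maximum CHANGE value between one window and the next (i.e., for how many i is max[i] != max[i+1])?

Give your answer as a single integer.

Answer: 2

Derivation:
step 1: append 57 -> window=[57] (not full yet)
step 2: append 14 -> window=[57, 14] (not full yet)
step 3: append 5 -> window=[57, 14, 5] (not full yet)
step 4: append 54 -> window=[57, 14, 5, 54] -> max=57
step 5: append 48 -> window=[14, 5, 54, 48] -> max=54
step 6: append 77 -> window=[5, 54, 48, 77] -> max=77
step 7: append 48 -> window=[54, 48, 77, 48] -> max=77
step 8: append 13 -> window=[48, 77, 48, 13] -> max=77
Recorded maximums: 57 54 77 77 77
Changes between consecutive maximums: 2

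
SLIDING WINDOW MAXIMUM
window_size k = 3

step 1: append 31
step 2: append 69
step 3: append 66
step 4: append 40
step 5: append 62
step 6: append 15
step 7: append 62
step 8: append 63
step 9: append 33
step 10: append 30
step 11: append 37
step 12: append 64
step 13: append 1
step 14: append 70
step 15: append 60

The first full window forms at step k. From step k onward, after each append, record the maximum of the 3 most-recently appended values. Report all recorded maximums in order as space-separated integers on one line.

step 1: append 31 -> window=[31] (not full yet)
step 2: append 69 -> window=[31, 69] (not full yet)
step 3: append 66 -> window=[31, 69, 66] -> max=69
step 4: append 40 -> window=[69, 66, 40] -> max=69
step 5: append 62 -> window=[66, 40, 62] -> max=66
step 6: append 15 -> window=[40, 62, 15] -> max=62
step 7: append 62 -> window=[62, 15, 62] -> max=62
step 8: append 63 -> window=[15, 62, 63] -> max=63
step 9: append 33 -> window=[62, 63, 33] -> max=63
step 10: append 30 -> window=[63, 33, 30] -> max=63
step 11: append 37 -> window=[33, 30, 37] -> max=37
step 12: append 64 -> window=[30, 37, 64] -> max=64
step 13: append 1 -> window=[37, 64, 1] -> max=64
step 14: append 70 -> window=[64, 1, 70] -> max=70
step 15: append 60 -> window=[1, 70, 60] -> max=70

Answer: 69 69 66 62 62 63 63 63 37 64 64 70 70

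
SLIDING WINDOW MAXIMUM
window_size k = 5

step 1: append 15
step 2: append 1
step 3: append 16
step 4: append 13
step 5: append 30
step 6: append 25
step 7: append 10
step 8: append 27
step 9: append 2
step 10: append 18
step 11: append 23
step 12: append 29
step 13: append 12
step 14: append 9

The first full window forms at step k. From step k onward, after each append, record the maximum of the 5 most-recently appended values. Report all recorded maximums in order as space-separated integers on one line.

step 1: append 15 -> window=[15] (not full yet)
step 2: append 1 -> window=[15, 1] (not full yet)
step 3: append 16 -> window=[15, 1, 16] (not full yet)
step 4: append 13 -> window=[15, 1, 16, 13] (not full yet)
step 5: append 30 -> window=[15, 1, 16, 13, 30] -> max=30
step 6: append 25 -> window=[1, 16, 13, 30, 25] -> max=30
step 7: append 10 -> window=[16, 13, 30, 25, 10] -> max=30
step 8: append 27 -> window=[13, 30, 25, 10, 27] -> max=30
step 9: append 2 -> window=[30, 25, 10, 27, 2] -> max=30
step 10: append 18 -> window=[25, 10, 27, 2, 18] -> max=27
step 11: append 23 -> window=[10, 27, 2, 18, 23] -> max=27
step 12: append 29 -> window=[27, 2, 18, 23, 29] -> max=29
step 13: append 12 -> window=[2, 18, 23, 29, 12] -> max=29
step 14: append 9 -> window=[18, 23, 29, 12, 9] -> max=29

Answer: 30 30 30 30 30 27 27 29 29 29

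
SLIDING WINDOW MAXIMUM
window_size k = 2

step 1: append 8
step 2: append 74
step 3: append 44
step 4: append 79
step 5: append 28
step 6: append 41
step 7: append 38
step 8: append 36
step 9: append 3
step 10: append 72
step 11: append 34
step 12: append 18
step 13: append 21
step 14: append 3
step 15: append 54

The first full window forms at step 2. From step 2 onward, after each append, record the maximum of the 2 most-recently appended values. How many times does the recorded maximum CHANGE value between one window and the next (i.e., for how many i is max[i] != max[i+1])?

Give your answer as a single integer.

step 1: append 8 -> window=[8] (not full yet)
step 2: append 74 -> window=[8, 74] -> max=74
step 3: append 44 -> window=[74, 44] -> max=74
step 4: append 79 -> window=[44, 79] -> max=79
step 5: append 28 -> window=[79, 28] -> max=79
step 6: append 41 -> window=[28, 41] -> max=41
step 7: append 38 -> window=[41, 38] -> max=41
step 8: append 36 -> window=[38, 36] -> max=38
step 9: append 3 -> window=[36, 3] -> max=36
step 10: append 72 -> window=[3, 72] -> max=72
step 11: append 34 -> window=[72, 34] -> max=72
step 12: append 18 -> window=[34, 18] -> max=34
step 13: append 21 -> window=[18, 21] -> max=21
step 14: append 3 -> window=[21, 3] -> max=21
step 15: append 54 -> window=[3, 54] -> max=54
Recorded maximums: 74 74 79 79 41 41 38 36 72 72 34 21 21 54
Changes between consecutive maximums: 8

Answer: 8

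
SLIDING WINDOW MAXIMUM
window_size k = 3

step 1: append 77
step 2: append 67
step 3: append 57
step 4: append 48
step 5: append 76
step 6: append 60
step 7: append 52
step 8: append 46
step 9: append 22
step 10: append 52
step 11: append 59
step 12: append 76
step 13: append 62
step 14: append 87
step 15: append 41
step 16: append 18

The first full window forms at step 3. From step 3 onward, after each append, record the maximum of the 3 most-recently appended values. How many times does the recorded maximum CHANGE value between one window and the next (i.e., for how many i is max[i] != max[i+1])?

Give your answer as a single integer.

step 1: append 77 -> window=[77] (not full yet)
step 2: append 67 -> window=[77, 67] (not full yet)
step 3: append 57 -> window=[77, 67, 57] -> max=77
step 4: append 48 -> window=[67, 57, 48] -> max=67
step 5: append 76 -> window=[57, 48, 76] -> max=76
step 6: append 60 -> window=[48, 76, 60] -> max=76
step 7: append 52 -> window=[76, 60, 52] -> max=76
step 8: append 46 -> window=[60, 52, 46] -> max=60
step 9: append 22 -> window=[52, 46, 22] -> max=52
step 10: append 52 -> window=[46, 22, 52] -> max=52
step 11: append 59 -> window=[22, 52, 59] -> max=59
step 12: append 76 -> window=[52, 59, 76] -> max=76
step 13: append 62 -> window=[59, 76, 62] -> max=76
step 14: append 87 -> window=[76, 62, 87] -> max=87
step 15: append 41 -> window=[62, 87, 41] -> max=87
step 16: append 18 -> window=[87, 41, 18] -> max=87
Recorded maximums: 77 67 76 76 76 60 52 52 59 76 76 87 87 87
Changes between consecutive maximums: 7

Answer: 7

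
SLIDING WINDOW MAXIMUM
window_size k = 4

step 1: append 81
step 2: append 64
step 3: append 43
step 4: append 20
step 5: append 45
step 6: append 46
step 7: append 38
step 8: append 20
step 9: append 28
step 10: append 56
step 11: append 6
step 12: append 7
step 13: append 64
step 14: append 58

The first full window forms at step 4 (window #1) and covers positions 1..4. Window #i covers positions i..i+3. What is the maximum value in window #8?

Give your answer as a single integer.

step 1: append 81 -> window=[81] (not full yet)
step 2: append 64 -> window=[81, 64] (not full yet)
step 3: append 43 -> window=[81, 64, 43] (not full yet)
step 4: append 20 -> window=[81, 64, 43, 20] -> max=81
step 5: append 45 -> window=[64, 43, 20, 45] -> max=64
step 6: append 46 -> window=[43, 20, 45, 46] -> max=46
step 7: append 38 -> window=[20, 45, 46, 38] -> max=46
step 8: append 20 -> window=[45, 46, 38, 20] -> max=46
step 9: append 28 -> window=[46, 38, 20, 28] -> max=46
step 10: append 56 -> window=[38, 20, 28, 56] -> max=56
step 11: append 6 -> window=[20, 28, 56, 6] -> max=56
Window #8 max = 56

Answer: 56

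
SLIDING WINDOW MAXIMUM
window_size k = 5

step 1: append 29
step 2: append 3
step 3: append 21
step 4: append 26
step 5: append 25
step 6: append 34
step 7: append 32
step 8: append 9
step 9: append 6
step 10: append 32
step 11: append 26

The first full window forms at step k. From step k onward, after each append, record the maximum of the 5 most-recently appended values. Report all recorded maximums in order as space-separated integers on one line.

Answer: 29 34 34 34 34 34 32

Derivation:
step 1: append 29 -> window=[29] (not full yet)
step 2: append 3 -> window=[29, 3] (not full yet)
step 3: append 21 -> window=[29, 3, 21] (not full yet)
step 4: append 26 -> window=[29, 3, 21, 26] (not full yet)
step 5: append 25 -> window=[29, 3, 21, 26, 25] -> max=29
step 6: append 34 -> window=[3, 21, 26, 25, 34] -> max=34
step 7: append 32 -> window=[21, 26, 25, 34, 32] -> max=34
step 8: append 9 -> window=[26, 25, 34, 32, 9] -> max=34
step 9: append 6 -> window=[25, 34, 32, 9, 6] -> max=34
step 10: append 32 -> window=[34, 32, 9, 6, 32] -> max=34
step 11: append 26 -> window=[32, 9, 6, 32, 26] -> max=32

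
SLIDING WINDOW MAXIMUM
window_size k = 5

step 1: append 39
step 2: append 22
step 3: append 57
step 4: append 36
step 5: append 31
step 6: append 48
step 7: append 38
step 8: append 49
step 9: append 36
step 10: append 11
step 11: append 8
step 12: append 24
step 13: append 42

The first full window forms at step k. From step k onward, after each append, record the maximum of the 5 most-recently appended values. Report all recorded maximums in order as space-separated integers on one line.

step 1: append 39 -> window=[39] (not full yet)
step 2: append 22 -> window=[39, 22] (not full yet)
step 3: append 57 -> window=[39, 22, 57] (not full yet)
step 4: append 36 -> window=[39, 22, 57, 36] (not full yet)
step 5: append 31 -> window=[39, 22, 57, 36, 31] -> max=57
step 6: append 48 -> window=[22, 57, 36, 31, 48] -> max=57
step 7: append 38 -> window=[57, 36, 31, 48, 38] -> max=57
step 8: append 49 -> window=[36, 31, 48, 38, 49] -> max=49
step 9: append 36 -> window=[31, 48, 38, 49, 36] -> max=49
step 10: append 11 -> window=[48, 38, 49, 36, 11] -> max=49
step 11: append 8 -> window=[38, 49, 36, 11, 8] -> max=49
step 12: append 24 -> window=[49, 36, 11, 8, 24] -> max=49
step 13: append 42 -> window=[36, 11, 8, 24, 42] -> max=42

Answer: 57 57 57 49 49 49 49 49 42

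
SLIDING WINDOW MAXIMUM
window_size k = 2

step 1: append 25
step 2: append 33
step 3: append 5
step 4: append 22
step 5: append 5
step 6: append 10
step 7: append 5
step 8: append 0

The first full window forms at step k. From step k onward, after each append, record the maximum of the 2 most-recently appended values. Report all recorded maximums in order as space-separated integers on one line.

step 1: append 25 -> window=[25] (not full yet)
step 2: append 33 -> window=[25, 33] -> max=33
step 3: append 5 -> window=[33, 5] -> max=33
step 4: append 22 -> window=[5, 22] -> max=22
step 5: append 5 -> window=[22, 5] -> max=22
step 6: append 10 -> window=[5, 10] -> max=10
step 7: append 5 -> window=[10, 5] -> max=10
step 8: append 0 -> window=[5, 0] -> max=5

Answer: 33 33 22 22 10 10 5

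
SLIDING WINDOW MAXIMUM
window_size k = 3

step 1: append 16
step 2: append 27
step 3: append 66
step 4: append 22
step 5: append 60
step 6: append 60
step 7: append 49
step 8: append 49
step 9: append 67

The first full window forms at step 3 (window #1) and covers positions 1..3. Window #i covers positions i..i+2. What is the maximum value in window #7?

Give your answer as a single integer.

Answer: 67

Derivation:
step 1: append 16 -> window=[16] (not full yet)
step 2: append 27 -> window=[16, 27] (not full yet)
step 3: append 66 -> window=[16, 27, 66] -> max=66
step 4: append 22 -> window=[27, 66, 22] -> max=66
step 5: append 60 -> window=[66, 22, 60] -> max=66
step 6: append 60 -> window=[22, 60, 60] -> max=60
step 7: append 49 -> window=[60, 60, 49] -> max=60
step 8: append 49 -> window=[60, 49, 49] -> max=60
step 9: append 67 -> window=[49, 49, 67] -> max=67
Window #7 max = 67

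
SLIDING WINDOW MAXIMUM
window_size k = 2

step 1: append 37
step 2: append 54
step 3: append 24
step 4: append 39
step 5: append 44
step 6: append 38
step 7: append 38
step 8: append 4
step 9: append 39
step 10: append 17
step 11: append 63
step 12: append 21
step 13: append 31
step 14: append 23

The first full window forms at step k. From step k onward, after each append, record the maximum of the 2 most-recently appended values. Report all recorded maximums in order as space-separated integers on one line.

Answer: 54 54 39 44 44 38 38 39 39 63 63 31 31

Derivation:
step 1: append 37 -> window=[37] (not full yet)
step 2: append 54 -> window=[37, 54] -> max=54
step 3: append 24 -> window=[54, 24] -> max=54
step 4: append 39 -> window=[24, 39] -> max=39
step 5: append 44 -> window=[39, 44] -> max=44
step 6: append 38 -> window=[44, 38] -> max=44
step 7: append 38 -> window=[38, 38] -> max=38
step 8: append 4 -> window=[38, 4] -> max=38
step 9: append 39 -> window=[4, 39] -> max=39
step 10: append 17 -> window=[39, 17] -> max=39
step 11: append 63 -> window=[17, 63] -> max=63
step 12: append 21 -> window=[63, 21] -> max=63
step 13: append 31 -> window=[21, 31] -> max=31
step 14: append 23 -> window=[31, 23] -> max=31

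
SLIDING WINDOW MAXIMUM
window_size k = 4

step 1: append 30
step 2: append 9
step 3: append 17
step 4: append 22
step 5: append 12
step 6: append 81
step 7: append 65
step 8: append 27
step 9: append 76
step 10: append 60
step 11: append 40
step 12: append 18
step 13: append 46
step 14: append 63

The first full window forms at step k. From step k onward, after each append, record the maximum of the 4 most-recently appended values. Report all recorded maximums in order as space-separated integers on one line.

Answer: 30 22 81 81 81 81 76 76 76 60 63

Derivation:
step 1: append 30 -> window=[30] (not full yet)
step 2: append 9 -> window=[30, 9] (not full yet)
step 3: append 17 -> window=[30, 9, 17] (not full yet)
step 4: append 22 -> window=[30, 9, 17, 22] -> max=30
step 5: append 12 -> window=[9, 17, 22, 12] -> max=22
step 6: append 81 -> window=[17, 22, 12, 81] -> max=81
step 7: append 65 -> window=[22, 12, 81, 65] -> max=81
step 8: append 27 -> window=[12, 81, 65, 27] -> max=81
step 9: append 76 -> window=[81, 65, 27, 76] -> max=81
step 10: append 60 -> window=[65, 27, 76, 60] -> max=76
step 11: append 40 -> window=[27, 76, 60, 40] -> max=76
step 12: append 18 -> window=[76, 60, 40, 18] -> max=76
step 13: append 46 -> window=[60, 40, 18, 46] -> max=60
step 14: append 63 -> window=[40, 18, 46, 63] -> max=63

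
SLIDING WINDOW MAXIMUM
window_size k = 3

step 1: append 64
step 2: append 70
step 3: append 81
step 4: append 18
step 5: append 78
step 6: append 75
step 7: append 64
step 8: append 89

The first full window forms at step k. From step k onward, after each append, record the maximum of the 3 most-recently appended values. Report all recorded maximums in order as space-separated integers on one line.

step 1: append 64 -> window=[64] (not full yet)
step 2: append 70 -> window=[64, 70] (not full yet)
step 3: append 81 -> window=[64, 70, 81] -> max=81
step 4: append 18 -> window=[70, 81, 18] -> max=81
step 5: append 78 -> window=[81, 18, 78] -> max=81
step 6: append 75 -> window=[18, 78, 75] -> max=78
step 7: append 64 -> window=[78, 75, 64] -> max=78
step 8: append 89 -> window=[75, 64, 89] -> max=89

Answer: 81 81 81 78 78 89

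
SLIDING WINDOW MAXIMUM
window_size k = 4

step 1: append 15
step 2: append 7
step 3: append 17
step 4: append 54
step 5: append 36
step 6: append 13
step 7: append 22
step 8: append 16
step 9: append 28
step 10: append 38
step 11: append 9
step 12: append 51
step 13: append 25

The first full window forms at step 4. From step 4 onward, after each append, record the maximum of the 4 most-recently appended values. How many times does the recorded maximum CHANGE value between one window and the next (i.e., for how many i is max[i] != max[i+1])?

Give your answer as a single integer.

Answer: 4

Derivation:
step 1: append 15 -> window=[15] (not full yet)
step 2: append 7 -> window=[15, 7] (not full yet)
step 3: append 17 -> window=[15, 7, 17] (not full yet)
step 4: append 54 -> window=[15, 7, 17, 54] -> max=54
step 5: append 36 -> window=[7, 17, 54, 36] -> max=54
step 6: append 13 -> window=[17, 54, 36, 13] -> max=54
step 7: append 22 -> window=[54, 36, 13, 22] -> max=54
step 8: append 16 -> window=[36, 13, 22, 16] -> max=36
step 9: append 28 -> window=[13, 22, 16, 28] -> max=28
step 10: append 38 -> window=[22, 16, 28, 38] -> max=38
step 11: append 9 -> window=[16, 28, 38, 9] -> max=38
step 12: append 51 -> window=[28, 38, 9, 51] -> max=51
step 13: append 25 -> window=[38, 9, 51, 25] -> max=51
Recorded maximums: 54 54 54 54 36 28 38 38 51 51
Changes between consecutive maximums: 4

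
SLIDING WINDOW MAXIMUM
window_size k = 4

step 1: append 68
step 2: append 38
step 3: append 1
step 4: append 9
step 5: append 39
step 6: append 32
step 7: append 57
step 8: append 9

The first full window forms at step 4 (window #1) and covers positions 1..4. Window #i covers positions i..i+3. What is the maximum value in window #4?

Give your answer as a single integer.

Answer: 57

Derivation:
step 1: append 68 -> window=[68] (not full yet)
step 2: append 38 -> window=[68, 38] (not full yet)
step 3: append 1 -> window=[68, 38, 1] (not full yet)
step 4: append 9 -> window=[68, 38, 1, 9] -> max=68
step 5: append 39 -> window=[38, 1, 9, 39] -> max=39
step 6: append 32 -> window=[1, 9, 39, 32] -> max=39
step 7: append 57 -> window=[9, 39, 32, 57] -> max=57
Window #4 max = 57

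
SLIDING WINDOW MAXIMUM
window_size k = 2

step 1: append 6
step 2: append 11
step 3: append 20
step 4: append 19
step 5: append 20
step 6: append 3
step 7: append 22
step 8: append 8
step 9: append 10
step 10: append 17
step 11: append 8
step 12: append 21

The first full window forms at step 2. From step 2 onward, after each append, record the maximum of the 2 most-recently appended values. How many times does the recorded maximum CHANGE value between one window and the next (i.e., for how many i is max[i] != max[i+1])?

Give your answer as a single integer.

Answer: 5

Derivation:
step 1: append 6 -> window=[6] (not full yet)
step 2: append 11 -> window=[6, 11] -> max=11
step 3: append 20 -> window=[11, 20] -> max=20
step 4: append 19 -> window=[20, 19] -> max=20
step 5: append 20 -> window=[19, 20] -> max=20
step 6: append 3 -> window=[20, 3] -> max=20
step 7: append 22 -> window=[3, 22] -> max=22
step 8: append 8 -> window=[22, 8] -> max=22
step 9: append 10 -> window=[8, 10] -> max=10
step 10: append 17 -> window=[10, 17] -> max=17
step 11: append 8 -> window=[17, 8] -> max=17
step 12: append 21 -> window=[8, 21] -> max=21
Recorded maximums: 11 20 20 20 20 22 22 10 17 17 21
Changes between consecutive maximums: 5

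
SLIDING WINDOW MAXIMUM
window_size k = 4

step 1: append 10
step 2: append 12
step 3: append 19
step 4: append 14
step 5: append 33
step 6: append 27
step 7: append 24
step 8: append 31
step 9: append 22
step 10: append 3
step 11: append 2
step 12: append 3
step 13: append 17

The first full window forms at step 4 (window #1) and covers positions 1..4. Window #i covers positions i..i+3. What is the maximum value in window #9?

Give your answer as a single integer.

Answer: 22

Derivation:
step 1: append 10 -> window=[10] (not full yet)
step 2: append 12 -> window=[10, 12] (not full yet)
step 3: append 19 -> window=[10, 12, 19] (not full yet)
step 4: append 14 -> window=[10, 12, 19, 14] -> max=19
step 5: append 33 -> window=[12, 19, 14, 33] -> max=33
step 6: append 27 -> window=[19, 14, 33, 27] -> max=33
step 7: append 24 -> window=[14, 33, 27, 24] -> max=33
step 8: append 31 -> window=[33, 27, 24, 31] -> max=33
step 9: append 22 -> window=[27, 24, 31, 22] -> max=31
step 10: append 3 -> window=[24, 31, 22, 3] -> max=31
step 11: append 2 -> window=[31, 22, 3, 2] -> max=31
step 12: append 3 -> window=[22, 3, 2, 3] -> max=22
Window #9 max = 22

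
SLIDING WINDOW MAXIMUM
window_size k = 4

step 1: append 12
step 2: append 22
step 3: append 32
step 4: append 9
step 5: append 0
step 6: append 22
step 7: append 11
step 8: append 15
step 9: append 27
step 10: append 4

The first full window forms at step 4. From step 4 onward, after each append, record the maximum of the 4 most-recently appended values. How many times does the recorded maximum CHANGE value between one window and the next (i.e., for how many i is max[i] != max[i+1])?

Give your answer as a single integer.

step 1: append 12 -> window=[12] (not full yet)
step 2: append 22 -> window=[12, 22] (not full yet)
step 3: append 32 -> window=[12, 22, 32] (not full yet)
step 4: append 9 -> window=[12, 22, 32, 9] -> max=32
step 5: append 0 -> window=[22, 32, 9, 0] -> max=32
step 6: append 22 -> window=[32, 9, 0, 22] -> max=32
step 7: append 11 -> window=[9, 0, 22, 11] -> max=22
step 8: append 15 -> window=[0, 22, 11, 15] -> max=22
step 9: append 27 -> window=[22, 11, 15, 27] -> max=27
step 10: append 4 -> window=[11, 15, 27, 4] -> max=27
Recorded maximums: 32 32 32 22 22 27 27
Changes between consecutive maximums: 2

Answer: 2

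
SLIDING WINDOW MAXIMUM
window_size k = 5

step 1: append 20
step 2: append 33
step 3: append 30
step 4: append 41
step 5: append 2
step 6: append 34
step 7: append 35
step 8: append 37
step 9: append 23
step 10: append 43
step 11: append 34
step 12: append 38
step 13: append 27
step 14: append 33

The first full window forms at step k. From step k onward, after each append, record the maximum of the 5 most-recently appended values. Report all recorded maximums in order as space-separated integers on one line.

Answer: 41 41 41 41 37 43 43 43 43 43

Derivation:
step 1: append 20 -> window=[20] (not full yet)
step 2: append 33 -> window=[20, 33] (not full yet)
step 3: append 30 -> window=[20, 33, 30] (not full yet)
step 4: append 41 -> window=[20, 33, 30, 41] (not full yet)
step 5: append 2 -> window=[20, 33, 30, 41, 2] -> max=41
step 6: append 34 -> window=[33, 30, 41, 2, 34] -> max=41
step 7: append 35 -> window=[30, 41, 2, 34, 35] -> max=41
step 8: append 37 -> window=[41, 2, 34, 35, 37] -> max=41
step 9: append 23 -> window=[2, 34, 35, 37, 23] -> max=37
step 10: append 43 -> window=[34, 35, 37, 23, 43] -> max=43
step 11: append 34 -> window=[35, 37, 23, 43, 34] -> max=43
step 12: append 38 -> window=[37, 23, 43, 34, 38] -> max=43
step 13: append 27 -> window=[23, 43, 34, 38, 27] -> max=43
step 14: append 33 -> window=[43, 34, 38, 27, 33] -> max=43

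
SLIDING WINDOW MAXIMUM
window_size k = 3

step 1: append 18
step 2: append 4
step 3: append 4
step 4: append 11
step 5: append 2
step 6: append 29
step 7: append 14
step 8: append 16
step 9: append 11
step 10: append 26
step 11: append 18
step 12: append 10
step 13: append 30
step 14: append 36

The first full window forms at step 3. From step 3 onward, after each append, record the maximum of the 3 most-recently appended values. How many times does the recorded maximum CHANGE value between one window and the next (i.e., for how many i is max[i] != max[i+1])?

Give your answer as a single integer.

Answer: 6

Derivation:
step 1: append 18 -> window=[18] (not full yet)
step 2: append 4 -> window=[18, 4] (not full yet)
step 3: append 4 -> window=[18, 4, 4] -> max=18
step 4: append 11 -> window=[4, 4, 11] -> max=11
step 5: append 2 -> window=[4, 11, 2] -> max=11
step 6: append 29 -> window=[11, 2, 29] -> max=29
step 7: append 14 -> window=[2, 29, 14] -> max=29
step 8: append 16 -> window=[29, 14, 16] -> max=29
step 9: append 11 -> window=[14, 16, 11] -> max=16
step 10: append 26 -> window=[16, 11, 26] -> max=26
step 11: append 18 -> window=[11, 26, 18] -> max=26
step 12: append 10 -> window=[26, 18, 10] -> max=26
step 13: append 30 -> window=[18, 10, 30] -> max=30
step 14: append 36 -> window=[10, 30, 36] -> max=36
Recorded maximums: 18 11 11 29 29 29 16 26 26 26 30 36
Changes between consecutive maximums: 6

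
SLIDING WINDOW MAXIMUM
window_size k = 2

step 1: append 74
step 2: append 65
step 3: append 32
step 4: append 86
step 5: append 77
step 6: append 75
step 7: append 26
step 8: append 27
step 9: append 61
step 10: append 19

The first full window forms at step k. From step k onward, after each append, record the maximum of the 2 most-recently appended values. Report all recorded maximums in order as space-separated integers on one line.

step 1: append 74 -> window=[74] (not full yet)
step 2: append 65 -> window=[74, 65] -> max=74
step 3: append 32 -> window=[65, 32] -> max=65
step 4: append 86 -> window=[32, 86] -> max=86
step 5: append 77 -> window=[86, 77] -> max=86
step 6: append 75 -> window=[77, 75] -> max=77
step 7: append 26 -> window=[75, 26] -> max=75
step 8: append 27 -> window=[26, 27] -> max=27
step 9: append 61 -> window=[27, 61] -> max=61
step 10: append 19 -> window=[61, 19] -> max=61

Answer: 74 65 86 86 77 75 27 61 61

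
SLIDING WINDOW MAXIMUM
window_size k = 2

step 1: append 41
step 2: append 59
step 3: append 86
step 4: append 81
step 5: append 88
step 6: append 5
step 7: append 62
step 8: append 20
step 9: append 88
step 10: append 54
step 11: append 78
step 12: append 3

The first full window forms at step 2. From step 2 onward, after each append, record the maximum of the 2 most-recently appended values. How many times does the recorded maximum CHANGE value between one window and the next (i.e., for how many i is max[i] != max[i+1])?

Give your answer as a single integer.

Answer: 5

Derivation:
step 1: append 41 -> window=[41] (not full yet)
step 2: append 59 -> window=[41, 59] -> max=59
step 3: append 86 -> window=[59, 86] -> max=86
step 4: append 81 -> window=[86, 81] -> max=86
step 5: append 88 -> window=[81, 88] -> max=88
step 6: append 5 -> window=[88, 5] -> max=88
step 7: append 62 -> window=[5, 62] -> max=62
step 8: append 20 -> window=[62, 20] -> max=62
step 9: append 88 -> window=[20, 88] -> max=88
step 10: append 54 -> window=[88, 54] -> max=88
step 11: append 78 -> window=[54, 78] -> max=78
step 12: append 3 -> window=[78, 3] -> max=78
Recorded maximums: 59 86 86 88 88 62 62 88 88 78 78
Changes between consecutive maximums: 5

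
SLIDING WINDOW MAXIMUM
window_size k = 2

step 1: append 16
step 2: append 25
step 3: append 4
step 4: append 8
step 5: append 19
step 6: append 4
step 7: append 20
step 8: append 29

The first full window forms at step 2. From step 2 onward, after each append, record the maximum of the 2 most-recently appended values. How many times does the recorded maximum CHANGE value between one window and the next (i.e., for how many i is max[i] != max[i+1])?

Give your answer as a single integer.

step 1: append 16 -> window=[16] (not full yet)
step 2: append 25 -> window=[16, 25] -> max=25
step 3: append 4 -> window=[25, 4] -> max=25
step 4: append 8 -> window=[4, 8] -> max=8
step 5: append 19 -> window=[8, 19] -> max=19
step 6: append 4 -> window=[19, 4] -> max=19
step 7: append 20 -> window=[4, 20] -> max=20
step 8: append 29 -> window=[20, 29] -> max=29
Recorded maximums: 25 25 8 19 19 20 29
Changes between consecutive maximums: 4

Answer: 4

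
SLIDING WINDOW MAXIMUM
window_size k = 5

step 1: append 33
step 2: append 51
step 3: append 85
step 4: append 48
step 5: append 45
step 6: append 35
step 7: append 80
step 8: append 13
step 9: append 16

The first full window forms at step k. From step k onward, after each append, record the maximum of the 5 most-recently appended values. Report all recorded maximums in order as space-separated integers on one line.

step 1: append 33 -> window=[33] (not full yet)
step 2: append 51 -> window=[33, 51] (not full yet)
step 3: append 85 -> window=[33, 51, 85] (not full yet)
step 4: append 48 -> window=[33, 51, 85, 48] (not full yet)
step 5: append 45 -> window=[33, 51, 85, 48, 45] -> max=85
step 6: append 35 -> window=[51, 85, 48, 45, 35] -> max=85
step 7: append 80 -> window=[85, 48, 45, 35, 80] -> max=85
step 8: append 13 -> window=[48, 45, 35, 80, 13] -> max=80
step 9: append 16 -> window=[45, 35, 80, 13, 16] -> max=80

Answer: 85 85 85 80 80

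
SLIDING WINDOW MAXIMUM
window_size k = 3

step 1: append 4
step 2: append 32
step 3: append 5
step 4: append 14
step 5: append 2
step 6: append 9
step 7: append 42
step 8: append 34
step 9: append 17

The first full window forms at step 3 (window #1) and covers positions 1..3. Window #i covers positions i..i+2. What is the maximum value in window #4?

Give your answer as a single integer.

step 1: append 4 -> window=[4] (not full yet)
step 2: append 32 -> window=[4, 32] (not full yet)
step 3: append 5 -> window=[4, 32, 5] -> max=32
step 4: append 14 -> window=[32, 5, 14] -> max=32
step 5: append 2 -> window=[5, 14, 2] -> max=14
step 6: append 9 -> window=[14, 2, 9] -> max=14
Window #4 max = 14

Answer: 14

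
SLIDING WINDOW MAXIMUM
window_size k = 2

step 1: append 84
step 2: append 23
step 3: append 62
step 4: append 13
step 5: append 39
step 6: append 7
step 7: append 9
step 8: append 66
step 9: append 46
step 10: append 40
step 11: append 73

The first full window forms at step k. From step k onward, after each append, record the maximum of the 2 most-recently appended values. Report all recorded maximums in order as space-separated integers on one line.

Answer: 84 62 62 39 39 9 66 66 46 73

Derivation:
step 1: append 84 -> window=[84] (not full yet)
step 2: append 23 -> window=[84, 23] -> max=84
step 3: append 62 -> window=[23, 62] -> max=62
step 4: append 13 -> window=[62, 13] -> max=62
step 5: append 39 -> window=[13, 39] -> max=39
step 6: append 7 -> window=[39, 7] -> max=39
step 7: append 9 -> window=[7, 9] -> max=9
step 8: append 66 -> window=[9, 66] -> max=66
step 9: append 46 -> window=[66, 46] -> max=66
step 10: append 40 -> window=[46, 40] -> max=46
step 11: append 73 -> window=[40, 73] -> max=73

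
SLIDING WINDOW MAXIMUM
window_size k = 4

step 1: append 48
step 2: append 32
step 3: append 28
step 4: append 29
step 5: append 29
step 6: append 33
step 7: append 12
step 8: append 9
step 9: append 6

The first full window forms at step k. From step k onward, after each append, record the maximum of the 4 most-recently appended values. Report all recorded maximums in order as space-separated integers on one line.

Answer: 48 32 33 33 33 33

Derivation:
step 1: append 48 -> window=[48] (not full yet)
step 2: append 32 -> window=[48, 32] (not full yet)
step 3: append 28 -> window=[48, 32, 28] (not full yet)
step 4: append 29 -> window=[48, 32, 28, 29] -> max=48
step 5: append 29 -> window=[32, 28, 29, 29] -> max=32
step 6: append 33 -> window=[28, 29, 29, 33] -> max=33
step 7: append 12 -> window=[29, 29, 33, 12] -> max=33
step 8: append 9 -> window=[29, 33, 12, 9] -> max=33
step 9: append 6 -> window=[33, 12, 9, 6] -> max=33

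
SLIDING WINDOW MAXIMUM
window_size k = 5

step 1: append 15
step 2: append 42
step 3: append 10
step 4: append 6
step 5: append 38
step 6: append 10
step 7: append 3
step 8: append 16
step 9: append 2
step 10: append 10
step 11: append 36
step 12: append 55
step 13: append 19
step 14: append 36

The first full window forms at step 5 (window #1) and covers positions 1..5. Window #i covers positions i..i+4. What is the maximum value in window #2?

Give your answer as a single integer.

Answer: 42

Derivation:
step 1: append 15 -> window=[15] (not full yet)
step 2: append 42 -> window=[15, 42] (not full yet)
step 3: append 10 -> window=[15, 42, 10] (not full yet)
step 4: append 6 -> window=[15, 42, 10, 6] (not full yet)
step 5: append 38 -> window=[15, 42, 10, 6, 38] -> max=42
step 6: append 10 -> window=[42, 10, 6, 38, 10] -> max=42
Window #2 max = 42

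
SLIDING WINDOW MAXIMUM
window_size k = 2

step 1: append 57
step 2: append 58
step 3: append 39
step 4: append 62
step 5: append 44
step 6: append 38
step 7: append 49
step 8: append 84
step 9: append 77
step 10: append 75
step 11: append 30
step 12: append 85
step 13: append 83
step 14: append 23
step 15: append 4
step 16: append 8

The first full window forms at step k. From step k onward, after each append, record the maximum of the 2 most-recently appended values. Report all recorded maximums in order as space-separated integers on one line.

Answer: 58 58 62 62 44 49 84 84 77 75 85 85 83 23 8

Derivation:
step 1: append 57 -> window=[57] (not full yet)
step 2: append 58 -> window=[57, 58] -> max=58
step 3: append 39 -> window=[58, 39] -> max=58
step 4: append 62 -> window=[39, 62] -> max=62
step 5: append 44 -> window=[62, 44] -> max=62
step 6: append 38 -> window=[44, 38] -> max=44
step 7: append 49 -> window=[38, 49] -> max=49
step 8: append 84 -> window=[49, 84] -> max=84
step 9: append 77 -> window=[84, 77] -> max=84
step 10: append 75 -> window=[77, 75] -> max=77
step 11: append 30 -> window=[75, 30] -> max=75
step 12: append 85 -> window=[30, 85] -> max=85
step 13: append 83 -> window=[85, 83] -> max=85
step 14: append 23 -> window=[83, 23] -> max=83
step 15: append 4 -> window=[23, 4] -> max=23
step 16: append 8 -> window=[4, 8] -> max=8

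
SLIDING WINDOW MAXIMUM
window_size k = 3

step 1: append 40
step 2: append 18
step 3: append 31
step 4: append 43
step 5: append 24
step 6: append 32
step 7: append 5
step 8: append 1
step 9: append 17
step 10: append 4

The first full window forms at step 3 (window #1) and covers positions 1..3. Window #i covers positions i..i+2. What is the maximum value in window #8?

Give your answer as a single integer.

step 1: append 40 -> window=[40] (not full yet)
step 2: append 18 -> window=[40, 18] (not full yet)
step 3: append 31 -> window=[40, 18, 31] -> max=40
step 4: append 43 -> window=[18, 31, 43] -> max=43
step 5: append 24 -> window=[31, 43, 24] -> max=43
step 6: append 32 -> window=[43, 24, 32] -> max=43
step 7: append 5 -> window=[24, 32, 5] -> max=32
step 8: append 1 -> window=[32, 5, 1] -> max=32
step 9: append 17 -> window=[5, 1, 17] -> max=17
step 10: append 4 -> window=[1, 17, 4] -> max=17
Window #8 max = 17

Answer: 17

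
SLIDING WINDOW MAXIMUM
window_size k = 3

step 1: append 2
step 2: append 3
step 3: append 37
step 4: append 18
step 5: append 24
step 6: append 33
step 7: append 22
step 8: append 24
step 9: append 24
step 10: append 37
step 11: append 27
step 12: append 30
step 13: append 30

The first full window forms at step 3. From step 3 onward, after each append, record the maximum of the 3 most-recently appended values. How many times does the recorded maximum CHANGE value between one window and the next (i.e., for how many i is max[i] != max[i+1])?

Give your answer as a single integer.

step 1: append 2 -> window=[2] (not full yet)
step 2: append 3 -> window=[2, 3] (not full yet)
step 3: append 37 -> window=[2, 3, 37] -> max=37
step 4: append 18 -> window=[3, 37, 18] -> max=37
step 5: append 24 -> window=[37, 18, 24] -> max=37
step 6: append 33 -> window=[18, 24, 33] -> max=33
step 7: append 22 -> window=[24, 33, 22] -> max=33
step 8: append 24 -> window=[33, 22, 24] -> max=33
step 9: append 24 -> window=[22, 24, 24] -> max=24
step 10: append 37 -> window=[24, 24, 37] -> max=37
step 11: append 27 -> window=[24, 37, 27] -> max=37
step 12: append 30 -> window=[37, 27, 30] -> max=37
step 13: append 30 -> window=[27, 30, 30] -> max=30
Recorded maximums: 37 37 37 33 33 33 24 37 37 37 30
Changes between consecutive maximums: 4

Answer: 4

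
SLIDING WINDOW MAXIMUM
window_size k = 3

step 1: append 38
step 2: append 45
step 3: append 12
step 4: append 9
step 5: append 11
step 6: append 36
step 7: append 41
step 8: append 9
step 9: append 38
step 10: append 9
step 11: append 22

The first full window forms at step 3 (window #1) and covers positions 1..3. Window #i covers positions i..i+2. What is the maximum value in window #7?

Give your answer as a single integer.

Answer: 41

Derivation:
step 1: append 38 -> window=[38] (not full yet)
step 2: append 45 -> window=[38, 45] (not full yet)
step 3: append 12 -> window=[38, 45, 12] -> max=45
step 4: append 9 -> window=[45, 12, 9] -> max=45
step 5: append 11 -> window=[12, 9, 11] -> max=12
step 6: append 36 -> window=[9, 11, 36] -> max=36
step 7: append 41 -> window=[11, 36, 41] -> max=41
step 8: append 9 -> window=[36, 41, 9] -> max=41
step 9: append 38 -> window=[41, 9, 38] -> max=41
Window #7 max = 41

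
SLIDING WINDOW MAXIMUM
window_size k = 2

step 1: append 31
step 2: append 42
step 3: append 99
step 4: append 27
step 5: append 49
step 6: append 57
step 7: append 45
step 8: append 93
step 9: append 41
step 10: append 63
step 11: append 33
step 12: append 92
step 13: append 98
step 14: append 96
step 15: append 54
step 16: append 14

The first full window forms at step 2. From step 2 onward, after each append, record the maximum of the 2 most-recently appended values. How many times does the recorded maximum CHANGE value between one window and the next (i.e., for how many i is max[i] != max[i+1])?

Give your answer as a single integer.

step 1: append 31 -> window=[31] (not full yet)
step 2: append 42 -> window=[31, 42] -> max=42
step 3: append 99 -> window=[42, 99] -> max=99
step 4: append 27 -> window=[99, 27] -> max=99
step 5: append 49 -> window=[27, 49] -> max=49
step 6: append 57 -> window=[49, 57] -> max=57
step 7: append 45 -> window=[57, 45] -> max=57
step 8: append 93 -> window=[45, 93] -> max=93
step 9: append 41 -> window=[93, 41] -> max=93
step 10: append 63 -> window=[41, 63] -> max=63
step 11: append 33 -> window=[63, 33] -> max=63
step 12: append 92 -> window=[33, 92] -> max=92
step 13: append 98 -> window=[92, 98] -> max=98
step 14: append 96 -> window=[98, 96] -> max=98
step 15: append 54 -> window=[96, 54] -> max=96
step 16: append 14 -> window=[54, 14] -> max=54
Recorded maximums: 42 99 99 49 57 57 93 93 63 63 92 98 98 96 54
Changes between consecutive maximums: 9

Answer: 9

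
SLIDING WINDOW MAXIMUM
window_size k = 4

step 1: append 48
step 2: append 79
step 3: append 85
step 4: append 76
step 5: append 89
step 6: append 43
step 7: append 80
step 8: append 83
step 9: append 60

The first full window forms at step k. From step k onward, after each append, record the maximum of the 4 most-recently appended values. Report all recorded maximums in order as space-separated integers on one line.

Answer: 85 89 89 89 89 83

Derivation:
step 1: append 48 -> window=[48] (not full yet)
step 2: append 79 -> window=[48, 79] (not full yet)
step 3: append 85 -> window=[48, 79, 85] (not full yet)
step 4: append 76 -> window=[48, 79, 85, 76] -> max=85
step 5: append 89 -> window=[79, 85, 76, 89] -> max=89
step 6: append 43 -> window=[85, 76, 89, 43] -> max=89
step 7: append 80 -> window=[76, 89, 43, 80] -> max=89
step 8: append 83 -> window=[89, 43, 80, 83] -> max=89
step 9: append 60 -> window=[43, 80, 83, 60] -> max=83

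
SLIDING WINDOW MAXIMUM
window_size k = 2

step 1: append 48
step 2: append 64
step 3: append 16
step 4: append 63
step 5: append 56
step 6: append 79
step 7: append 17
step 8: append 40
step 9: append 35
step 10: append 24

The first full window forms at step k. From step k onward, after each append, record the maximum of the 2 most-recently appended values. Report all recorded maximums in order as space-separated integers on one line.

step 1: append 48 -> window=[48] (not full yet)
step 2: append 64 -> window=[48, 64] -> max=64
step 3: append 16 -> window=[64, 16] -> max=64
step 4: append 63 -> window=[16, 63] -> max=63
step 5: append 56 -> window=[63, 56] -> max=63
step 6: append 79 -> window=[56, 79] -> max=79
step 7: append 17 -> window=[79, 17] -> max=79
step 8: append 40 -> window=[17, 40] -> max=40
step 9: append 35 -> window=[40, 35] -> max=40
step 10: append 24 -> window=[35, 24] -> max=35

Answer: 64 64 63 63 79 79 40 40 35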